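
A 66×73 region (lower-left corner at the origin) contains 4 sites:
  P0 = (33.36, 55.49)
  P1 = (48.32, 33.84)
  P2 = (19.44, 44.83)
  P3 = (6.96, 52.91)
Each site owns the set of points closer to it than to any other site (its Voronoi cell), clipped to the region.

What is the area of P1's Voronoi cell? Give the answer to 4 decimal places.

1. box [0,66]×[0,73]: [(0, 0) (66, 0) (66, 73) (0, 73)]
2. ⊥bis P1·P0 via (40.84,44.665): [(0, 16.4448) (0, 0) (66, 0) (66, 62.0504)]  |A|=2590.3425
3. ⊥bis P1·P2 via (33.88,39.335): [(34.1488, 40.0414) (18.9115, 0) (66, 0) (66, 62.0504)]  |A|=1930.9355
4. ⊥bis P1·P3 via (27.64,43.375): [(34.1488, 40.0414) (18.9115, 0) (66, 0) (66, 62.0504)]  |A|=1930.9355
5. canonical 4-gon: [(34.1488, 40.0414) (18.9115, 0) (66, 0) (66, 62.0504)]
6. shoelace: 1930.9355

Area of P1's cell: 1930.9355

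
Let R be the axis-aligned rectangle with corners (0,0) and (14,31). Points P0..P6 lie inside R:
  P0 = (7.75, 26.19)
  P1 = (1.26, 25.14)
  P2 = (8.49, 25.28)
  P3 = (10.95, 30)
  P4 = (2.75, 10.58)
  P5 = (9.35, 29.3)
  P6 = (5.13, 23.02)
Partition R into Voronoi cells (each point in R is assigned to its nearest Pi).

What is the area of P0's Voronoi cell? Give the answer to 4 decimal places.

1. box [0,14]×[0,31]: [(0, 0) (14, 0) (14, 31) (0, 31)]
2. ⊥bis P0·P1 via (4.505,25.665): [(8.6573, 0) (14, 0) (14, 31) (3.6419, 31)]  |A|=243.3634
3. ⊥bis P0·P2 via (8.12,25.735): [(4.9153, 23.129) (14, 30.5165) (14, 31) (3.6419, 31)]  |A|=42.9606
4. ⊥bis P0·P3 via (9.35,28.095): [(4.9153, 23.129) (10.1726, 27.4041) (5.8912, 31) (3.6419, 31)]  |A|=27.4564
5. ⊥bis P0·P4 via (5.25,18.385): [(4.9153, 23.129) (10.1726, 27.4041) (5.8912, 31) (3.6419, 31)]  |A|=27.4564
6. ⊥bis P0·P5 via (8.55,27.745): [(3.7707, 30.2038) (4.9153, 23.129) (9.8006, 27.1016)]  |A|=19.5548
7. ⊥bis P0·P6 via (6.44,24.605): [(3.7707, 30.2038) (4.4043, 26.2875) (6.584, 24.486) (9.8006, 27.1016)]  |A|=16.5728
8. canonical 4-gon: [(3.7707, 30.2038) (4.4043, 26.2875) (6.584, 24.486) (9.8006, 27.1016)]
9. shoelace: 16.5728

Area of P0's cell: 16.5728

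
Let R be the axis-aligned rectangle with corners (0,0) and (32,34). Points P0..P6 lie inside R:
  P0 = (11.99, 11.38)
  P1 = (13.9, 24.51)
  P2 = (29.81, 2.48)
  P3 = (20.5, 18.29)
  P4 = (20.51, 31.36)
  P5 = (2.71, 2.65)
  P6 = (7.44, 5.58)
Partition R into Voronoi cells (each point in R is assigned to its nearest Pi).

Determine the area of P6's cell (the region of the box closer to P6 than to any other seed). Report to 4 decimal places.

Area of P6's cell: 116.1813

1. box [0,32]×[0,34]: [(0, 0) (32, 0) (32, 34) (0, 34)]
2. ⊥bis P6·P0 via (9.715,8.48): [(0, 16.1012) (0, 0) (20.5247, 0)]  |A|=165.2364
3. ⊥bis P6·P1 via (10.67,15.045): [(0, 16.1012) (0, 0) (20.5247, 0)]  |A|=165.2364
4. ⊥bis P6·P2 via (18.625,4.03): [(18.3076, 1.7393) (0, 16.1012) (0, 0) (18.0665, 0)]  |A|=163.0987
5. ⊥bis P6·P3 via (13.97,11.935): [(18.3076, 1.7393) (0, 16.1012) (0, 0) (18.0665, 0)]  |A|=163.0987
6. ⊥bis P6·P4 via (13.975,18.47): [(18.3076, 1.7393) (0, 16.1012) (0, 0) (18.0665, 0)]  |A|=163.0987
7. ⊥bis P6·P5 via (5.075,4.115): [(18.3076, 1.7393) (0, 16.1012) (0, 12.3077) (7.624, 0) (18.0665, 0)]  |A|=116.1813
8. canonical 5-gon: [(18.3076, 1.7393) (0, 16.1012) (0, 12.3077) (7.624, 0) (18.0665, 0)]
9. shoelace: 116.1813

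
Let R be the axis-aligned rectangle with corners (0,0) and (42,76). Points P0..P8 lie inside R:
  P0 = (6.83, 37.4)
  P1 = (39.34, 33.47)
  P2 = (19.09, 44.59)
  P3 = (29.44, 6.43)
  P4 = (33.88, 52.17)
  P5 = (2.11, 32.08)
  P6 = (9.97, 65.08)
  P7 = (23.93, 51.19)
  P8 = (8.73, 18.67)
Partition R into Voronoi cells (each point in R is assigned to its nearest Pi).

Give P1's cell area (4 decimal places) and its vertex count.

Area of P1's cell: 353.1626 (5 vertices)

1. box [0,42]×[0,76]: [(0, 0) (42, 0) (42, 76) (0, 76)]
2. ⊥bis P1·P0 via (23.085,35.435): [(18.8014, 0) (42, 0) (42, 76) (27.9887, 76)]  |A|=1413.9745
3. ⊥bis P1·P2 via (29.215,39.03): [(21.9119, 25.7307) (18.8014, 0) (42, 0) (42, 62.312)]  |A|=924.3238
4. ⊥bis P1·P3 via (34.39,19.95): [(21.9119, 25.7307) (21.7716, 24.5699) (42, 17.1638) (42, 62.312)]  |A|=465.7317
5. ⊥bis P1·P4 via (36.61,42.82): [(30.2815, 40.9722) (21.9119, 25.7307) (21.7716, 24.5699) (42, 17.1638) (42, 44.3938)]  |A|=360.7445
6. ⊥bis P1·P5 via (20.725,32.775): [(30.2815, 40.9722) (21.9119, 25.7307) (21.7716, 24.5699) (42, 17.1638) (42, 44.3938)]  |A|=360.7445
7. ⊥bis P1·P6 via (24.655,49.275): [(30.2815, 40.9722) (21.9119, 25.7307) (21.7716, 24.5699) (42, 17.1638) (42, 44.3938)]  |A|=360.7445
8. ⊥bis P1·P7 via (31.635,42.33): [(30.2815, 40.9722) (21.9119, 25.7307) (21.7716, 24.5699) (42, 17.1638) (42, 44.3938)]  |A|=360.7445
9. ⊥bis P1·P8 via (24.035,26.07): [(30.2815, 40.9722) (23.1282, 27.9456) (25.4032, 23.2403) (42, 17.1638) (42, 44.3938)]  |A|=353.1626
10. canonical 5-gon: [(30.2815, 40.9722) (23.1282, 27.9456) (25.4032, 23.2403) (42, 17.1638) (42, 44.3938)]
11. shoelace: 353.1626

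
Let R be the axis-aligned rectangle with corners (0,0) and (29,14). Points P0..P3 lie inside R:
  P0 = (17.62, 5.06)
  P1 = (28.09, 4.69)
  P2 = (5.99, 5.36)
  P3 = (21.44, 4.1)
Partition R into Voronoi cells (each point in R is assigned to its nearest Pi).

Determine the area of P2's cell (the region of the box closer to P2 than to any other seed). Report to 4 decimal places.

1. box [0,29]×[0,14]: [(0, 0) (29, 0) (29, 14) (0, 14)]
2. ⊥bis P2·P0 via (11.805,5.21): [(0, 0) (11.6706, 0) (12.0317, 14) (0, 14)]  |A|=165.9164
3. ⊥bis P2·P1 via (17.04,5.025): [(0, 0) (11.6706, 0) (12.0317, 14) (0, 14)]  |A|=165.9164
4. ⊥bis P2·P3 via (13.715,4.73): [(0, 0) (11.6706, 0) (12.0317, 14) (0, 14)]  |A|=165.9164
5. canonical 4-gon: [(0, 0) (11.6706, 0) (12.0317, 14) (0, 14)]
6. shoelace: 165.9164

Area of P2's cell: 165.9164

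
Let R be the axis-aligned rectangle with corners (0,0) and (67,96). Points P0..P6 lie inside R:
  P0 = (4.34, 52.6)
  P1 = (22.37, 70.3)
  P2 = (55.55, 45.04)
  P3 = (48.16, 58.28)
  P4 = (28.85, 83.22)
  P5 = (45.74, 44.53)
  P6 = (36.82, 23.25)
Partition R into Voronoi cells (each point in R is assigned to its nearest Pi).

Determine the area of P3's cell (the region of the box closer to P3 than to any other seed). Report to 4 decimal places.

Area of P3's cell: 865.1208

1. box [0,67]×[0,96]: [(0, 0) (67, 0) (67, 96) (0, 96)]
2. ⊥bis P3·P0 via (26.25,55.44): [(33.4362, 0) (67, 0) (67, 96) (20.9926, 96)]  |A|=3819.4194
3. ⊥bis P3·P1 via (35.265,64.29): [(27.3141, 47.2306) (33.4362, 0) (67, 0) (67, 96) (50.0441, 96)]  |A|=3111.0058
4. ⊥bis P3·P2 via (51.855,51.66): [(27.3141, 47.2306) (28.4344, 38.5876) (67, 60.1133) (67, 96) (50.0441, 96)]  |A|=1304.28
5. ⊥bis P3·P4 via (38.505,70.75): [(38.1464, 70.4724) (27.3141, 47.2306) (28.4344, 38.5876) (67, 60.1133) (67, 92.8125)]  |A|=1041.8732
6. ⊥bis P3·P5 via (46.95,51.405): [(38.1464, 70.4724) (30.6008, 54.2825) (50.3318, 50.8098) (67, 60.1133) (67, 92.8125)]  |A|=865.1208
7. ⊥bis P3·P6 via (42.49,40.765): [(38.1464, 70.4724) (30.6008, 54.2825) (50.3318, 50.8098) (67, 60.1133) (67, 92.8125)]  |A|=865.1208
8. canonical 5-gon: [(38.1464, 70.4724) (30.6008, 54.2825) (50.3318, 50.8098) (67, 60.1133) (67, 92.8125)]
9. shoelace: 865.1208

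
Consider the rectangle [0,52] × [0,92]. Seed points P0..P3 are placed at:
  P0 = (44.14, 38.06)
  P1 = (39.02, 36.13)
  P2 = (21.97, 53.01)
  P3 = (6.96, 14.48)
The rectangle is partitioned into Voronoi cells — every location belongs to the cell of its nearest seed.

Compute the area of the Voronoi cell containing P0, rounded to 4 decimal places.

1. box [0,52]×[0,92]: [(0, 0) (52, 0) (52, 92) (0, 92)]
2. ⊥bis P0·P1 via (41.58,37.095): [(52, 9.4523) (52, 92) (20.8834, 92)]  |A|=1284.3023
3. ⊥bis P0·P2 via (33.055,45.535): [(36.4825, 50.6178) (52, 9.4523) (52, 73.6294)]  |A|=497.9328
4. ⊥bis P0·P3 via (25.55,26.27): [(36.4825, 50.6178) (52, 9.4523) (52, 73.6294)]  |A|=497.9328
5. canonical 3-gon: [(36.4825, 50.6178) (52, 9.4523) (52, 73.6294)]
6. shoelace: 497.9328

Area of P0's cell: 497.9328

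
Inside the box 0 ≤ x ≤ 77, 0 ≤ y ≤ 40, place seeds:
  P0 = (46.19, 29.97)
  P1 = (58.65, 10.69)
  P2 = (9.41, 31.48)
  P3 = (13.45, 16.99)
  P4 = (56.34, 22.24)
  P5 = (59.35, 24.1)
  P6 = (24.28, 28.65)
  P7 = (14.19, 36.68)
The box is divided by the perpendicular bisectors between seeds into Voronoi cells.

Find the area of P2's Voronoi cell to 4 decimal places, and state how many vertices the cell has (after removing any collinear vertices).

1. box [0,77]×[0,40]: [(0, 0) (77, 0) (77, 40) (0, 40)]
2. ⊥bis P2·P0 via (27.8,30.725): [(0, 0) (26.5386, 0) (28.1808, 40) (0, 40)]  |A|=1094.3874
3. ⊥bis P2·P1 via (34.03,21.085): [(0, 0) (25.1275, 0) (26.6906, 3.702) (28.1808, 40) (0, 40)]  |A|=1091.7756
4. ⊥bis P2·P3 via (11.43,24.235): [(0, 21.0482) (27.72, 28.7769) (28.1808, 40) (0, 40)]  |A|=420.8109
5. ⊥bis P2·P4 via (32.875,26.86): [(0, 21.0482) (27.72, 28.7769) (28.1808, 40) (0, 40)]  |A|=420.8109
6. ⊥bis P2·P5 via (34.38,27.79): [(0, 21.0482) (27.72, 28.7769) (28.1808, 40) (0, 40)]  |A|=420.8109
7. ⊥bis P2·P6 via (16.845,30.065): [(0, 21.0482) (15.9767, 25.5027) (18.7358, 40) (0, 40)]  |A|=287.2034
8. ⊥bis P2·P7 via (11.8,34.08): [(0, 21.0482) (15.9767, 25.5027) (16.7442, 29.5352) (5.3598, 40) (0, 40)]  |A|=217.2148
9. canonical 5-gon: [(0, 21.0482) (15.9767, 25.5027) (16.7442, 29.5352) (5.3598, 40) (0, 40)]
10. shoelace: 217.2148

Area of P2's cell: 217.2148 (5 vertices)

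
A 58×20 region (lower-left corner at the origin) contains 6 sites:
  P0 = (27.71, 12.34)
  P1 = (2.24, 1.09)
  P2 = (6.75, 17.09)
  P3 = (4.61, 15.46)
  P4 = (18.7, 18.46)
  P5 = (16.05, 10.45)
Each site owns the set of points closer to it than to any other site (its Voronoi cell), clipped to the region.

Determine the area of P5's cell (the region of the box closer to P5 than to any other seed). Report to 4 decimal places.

Area of P5's cell: 181.1055

1. box [0,58]×[0,20]: [(0, 0) (58, 0) (58, 20) (0, 20)]
2. ⊥bis P5·P0 via (21.88,11.395): [(0, 0) (23.727, 0) (20.4852, 20) (0, 20)]  |A|=442.1224
3. ⊥bis P5·P1 via (9.145,5.77): [(0, 19.2628) (13.0557, 0) (23.727, 0) (20.4852, 20) (0, 20)]  |A|=316.3775
4. ⊥bis P5·P2 via (11.4,13.77): [(7.4616, 8.2538) (13.0557, 0) (23.727, 0) (20.4852, 20) (15.8481, 20)]  |A|=220.5498
5. ⊥bis P5·P3 via (10.33,12.955): [(9.5556, 11.1868) (7.9534, 7.5281) (13.0557, 0) (23.727, 0) (20.4852, 20) (15.8481, 20)]  |A|=219.0687
6. ⊥bis P5·P4 via (17.375,14.455): [(12.9373, 15.9232) (9.5556, 11.1868) (7.9534, 7.5281) (13.0557, 0) (23.727, 0) (21.6112, 13.0535)]  |A|=181.1055
7. canonical 6-gon: [(12.9373, 15.9232) (9.5556, 11.1868) (7.9534, 7.5281) (13.0557, 0) (23.727, 0) (21.6112, 13.0535)]
8. shoelace: 181.1055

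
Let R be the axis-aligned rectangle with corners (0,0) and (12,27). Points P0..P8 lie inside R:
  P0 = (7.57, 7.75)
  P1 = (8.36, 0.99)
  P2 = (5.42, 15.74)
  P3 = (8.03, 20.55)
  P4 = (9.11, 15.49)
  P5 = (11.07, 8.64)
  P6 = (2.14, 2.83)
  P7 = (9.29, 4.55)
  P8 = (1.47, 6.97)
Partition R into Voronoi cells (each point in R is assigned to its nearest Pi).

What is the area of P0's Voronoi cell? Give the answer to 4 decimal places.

Area of P0's cell: 28.8433

1. box [0,12]×[0,27]: [(0, 0) (12, 0) (12, 27) (0, 27)]
2. ⊥bis P0·P1 via (7.965,4.37): [(0, 3.4392) (12, 4.8415) (12, 27) (0, 27)]  |A|=274.3157
3. ⊥bis P0·P2 via (6.495,11.745): [(0, 9.9973) (0, 3.4392) (12, 4.8415) (12, 13.2263)]  |A|=89.6573
4. ⊥bis P0·P3 via (7.8,14.15): [(0, 9.9973) (0, 3.4392) (12, 4.8415) (12, 13.2263)]  |A|=89.6573
5. ⊥bis P0·P4 via (8.34,11.62): [(7.0122, 11.8842) (0, 9.9973) (0, 3.4392) (12, 4.8415) (12, 10.8918)]  |A|=83.8352
6. ⊥bis P0·P5 via (9.32,8.195): [(8.4549, 11.5971) (7.0122, 11.8842) (0, 9.9973) (0, 3.4392) (10.2255, 4.6342)]  |A|=66.7492
7. ⊥bis P0·P6 via (4.855,5.29): [(8.4549, 11.5971) (7.0122, 11.8842) (0.4742, 10.1249) (5.9066, 4.1294) (10.2255, 4.6342)]  |A|=45.6131
8. ⊥bis P0·P7 via (8.43,6.15): [(9.6705, 6.8168) (8.4549, 11.5971) (7.0122, 11.8842) (0.4742, 10.1249) (5.5018, 4.5761)]  |A|=39.3755
9. ⊥bis P0·P8 via (4.52,7.36): [(9.6705, 6.8168) (8.4549, 11.5971) (7.0122, 11.8842) (4.0436, 11.0854) (4.7731, 5.3804) (5.5018, 4.5761)]  |A|=28.8433
10. canonical 6-gon: [(9.6705, 6.8168) (8.4549, 11.5971) (7.0122, 11.8842) (4.0436, 11.0854) (4.7731, 5.3804) (5.5018, 4.5761)]
11. shoelace: 28.8433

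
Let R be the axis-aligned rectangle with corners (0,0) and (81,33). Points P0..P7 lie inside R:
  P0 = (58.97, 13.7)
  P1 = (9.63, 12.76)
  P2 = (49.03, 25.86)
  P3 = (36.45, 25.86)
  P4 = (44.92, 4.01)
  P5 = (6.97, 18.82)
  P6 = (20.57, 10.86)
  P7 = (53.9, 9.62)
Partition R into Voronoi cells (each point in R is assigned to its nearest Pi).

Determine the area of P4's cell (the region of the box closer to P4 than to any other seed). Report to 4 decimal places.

1. box [0,81]×[0,33]: [(0, 0) (81, 0) (81, 33) (0, 33)]
2. ⊥bis P4·P0 via (51.945,8.855): [(0, 0) (58.0521, 0) (35.2927, 33) (0, 33)]  |A|=1540.1892
3. ⊥bis P4·P1 via (27.275,8.385): [(25.196, 0) (58.0521, 0) (35.2927, 33) (33.3782, 33)]  |A|=573.7156
4. ⊥bis P4·P2 via (46.975,14.935): [(29.7045, 18.1836) (25.196, 0) (58.0521, 0) (47.8675, 14.7671)]  |A|=415.4313
5. ⊥bis P4·P3 via (40.685,14.935): [(42.74, 15.7316) (27.6458, 9.8804) (25.196, 0) (58.0521, 0) (47.8675, 14.7671)]  |A|=358.7895
6. ⊥bis P4·P5 via (25.945,11.415): [(42.74, 15.7316) (27.6458, 9.8804) (25.196, 0) (58.0521, 0) (47.8675, 14.7671)]  |A|=358.7895
7. ⊥bis P4·P6 via (32.745,7.435): [(42.74, 15.7316) (34.1413, 12.3984) (30.6534, 0) (58.0521, 0) (47.8675, 14.7671)]  |A|=295.9529
8. ⊥bis P4·P7 via (49.41,6.815): [(43.986, 15.4972) (42.74, 15.7316) (34.1413, 12.3984) (30.6534, 0) (53.6675, 0)]  |A|=237.0366
9. canonical 5-gon: [(43.986, 15.4972) (42.74, 15.7316) (34.1413, 12.3984) (30.6534, 0) (53.6675, 0)]
10. shoelace: 237.0366

Area of P4's cell: 237.0366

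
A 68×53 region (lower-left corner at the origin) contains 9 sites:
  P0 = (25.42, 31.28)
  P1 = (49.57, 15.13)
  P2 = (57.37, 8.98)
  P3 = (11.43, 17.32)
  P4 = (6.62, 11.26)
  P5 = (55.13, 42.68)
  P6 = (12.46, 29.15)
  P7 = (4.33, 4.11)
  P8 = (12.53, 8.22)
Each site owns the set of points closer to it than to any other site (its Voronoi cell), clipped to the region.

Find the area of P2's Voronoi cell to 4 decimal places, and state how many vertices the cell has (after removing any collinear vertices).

1. box [0,68]×[0,53]: [(0, 0) (68, 0) (68, 53) (0, 53)]
2. ⊥bis P2·P0 via (41.395,20.13): [(27.345, 0) (68, 0) (68, 53) (64.3371, 53)]  |A|=1174.4248
3. ⊥bis P2·P1 via (53.47,12.055): [(43.9651, 0) (68, 0) (68, 30.4833)]  |A|=366.3315
4. ⊥bis P2·P3 via (34.4,13.15): [(43.9651, 0) (68, 0) (68, 30.4833)]  |A|=366.3315
5. ⊥bis P2·P4 via (31.995,10.12): [(43.9651, 0) (68, 0) (68, 30.4833)]  |A|=366.3315
6. ⊥bis P2·P5 via (56.25,25.83): [(64.778, 26.3968) (43.9651, 0) (68, 0) (68, 26.611)]  |A|=360.0932
7. ⊥bis P2·P6 via (34.915,19.065): [(64.778, 26.3968) (43.9651, 0) (68, 0) (68, 26.611)]  |A|=360.0932
8. ⊥bis P2·P7 via (30.85,6.545): [(64.778, 26.3968) (43.9651, 0) (68, 0) (68, 26.611)]  |A|=360.0932
9. ⊥bis P2·P8 via (34.95,8.6): [(64.778, 26.3968) (43.9651, 0) (68, 0) (68, 26.611)]  |A|=360.0932
10. canonical 4-gon: [(64.778, 26.3968) (43.9651, 0) (68, 0) (68, 26.611)]
11. shoelace: 360.0932

Area of P2's cell: 360.0932 (4 vertices)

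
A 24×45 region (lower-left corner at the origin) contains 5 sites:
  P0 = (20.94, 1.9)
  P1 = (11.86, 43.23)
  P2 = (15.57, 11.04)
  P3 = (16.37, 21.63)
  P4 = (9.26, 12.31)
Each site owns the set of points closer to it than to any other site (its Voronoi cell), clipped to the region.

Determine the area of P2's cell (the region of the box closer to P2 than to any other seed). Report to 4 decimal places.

1. box [0,24]×[0,45]: [(0, 0) (24, 0) (24, 45) (0, 45)]
2. ⊥bis P2·P0 via (18.255,6.47): [(0, 0) (7.2427, 0) (24, 9.8453) (24, 45) (0, 45)]  |A|=997.5095
3. ⊥bis P2·P1 via (13.715,27.135): [(0, 25.5543) (0, 0) (7.2427, 0) (24, 9.8453) (24, 28.3204)]  |A|=564.0057
4. ⊥bis P2·P3 via (15.97,16.335): [(0, 17.5414) (0, 0) (7.2427, 0) (24, 9.8453) (24, 15.7284)]  |A|=316.7473
5. ⊥bis P2·P4 via (12.415,11.675): [(13.3921, 16.5297) (10.4437, 1.8807) (24, 9.8453) (24, 15.7284)]  |A|=118.7555
6. canonical 4-gon: [(13.3921, 16.5297) (10.4437, 1.8807) (24, 9.8453) (24, 15.7284)]
7. shoelace: 118.7555

Area of P2's cell: 118.7555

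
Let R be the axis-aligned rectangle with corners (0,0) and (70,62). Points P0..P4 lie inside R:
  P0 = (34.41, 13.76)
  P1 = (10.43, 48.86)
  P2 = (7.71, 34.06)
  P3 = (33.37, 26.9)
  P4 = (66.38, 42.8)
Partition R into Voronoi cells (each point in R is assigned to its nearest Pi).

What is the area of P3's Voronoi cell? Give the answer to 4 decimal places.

1. box [0,70]×[0,62]: [(0, 0) (70, 0) (70, 62) (0, 62)]
2. ⊥bis P3·P0 via (33.89,20.33): [(0, 17.6477) (70, 23.188) (70, 62) (0, 62)]  |A|=2910.7502
3. ⊥bis P3·P1 via (21.9,37.88): [(2.7396, 17.8645) (70, 23.188) (70, 62) (44.9896, 62)]  |A|=1857.1782
4. ⊥bis P3·P2 via (20.54,30.48): [(22.8948, 38.9192) (17.3424, 19.0203) (70, 23.188) (70, 62) (44.9896, 62)]  |A|=1715.0971
5. ⊥bis P3·P4 via (49.875,34.85): [(39.5398, 56.307) (22.8948, 38.9192) (17.3424, 19.0203) (56.025, 22.0819)]  |A|=804.5297
6. canonical 4-gon: [(39.5398, 56.307) (22.8948, 38.9192) (17.3424, 19.0203) (56.025, 22.0819)]
7. shoelace: 804.5297

Area of P3's cell: 804.5297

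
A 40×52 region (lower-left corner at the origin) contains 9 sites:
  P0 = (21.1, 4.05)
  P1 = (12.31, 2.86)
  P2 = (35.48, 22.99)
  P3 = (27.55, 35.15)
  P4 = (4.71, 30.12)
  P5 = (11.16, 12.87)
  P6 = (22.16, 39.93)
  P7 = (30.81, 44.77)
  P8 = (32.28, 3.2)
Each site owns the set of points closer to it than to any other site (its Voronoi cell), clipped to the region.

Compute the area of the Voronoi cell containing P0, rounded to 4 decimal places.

Area of P0's cell: 143.7382

1. box [0,40]×[0,52]: [(0, 0) (40, 0) (40, 52) (0, 52)]
2. ⊥bis P0·P1 via (16.705,3.455): [(17.1727, 0) (40, 0) (40, 52) (10.1329, 52)]  |A|=1370.0527
3. ⊥bis P0·P2 via (28.29,13.52): [(13.8591, 24.4765) (17.1727, 0) (40, 0) (40, 4.6293)]  |A|=339.8731
4. ⊥bis P0·P3 via (24.325,19.6): [(18.7625, 20.7536) (14.236, 21.6924) (17.1727, 0) (40, 0) (40, 4.6293)]  |A|=333.7488
5. ⊥bis P0·P4 via (12.905,17.085): [(18.7625, 20.7536) (18.7458, 20.7571) (14.7064, 18.2175) (17.1727, 0) (40, 0) (40, 4.6293)]  |A|=326.1333
6. ⊥bis P0·P5 via (16.13,8.46): [(23.7072, 16.9994) (16.041, 8.3597) (17.1727, 0) (40, 0) (40, 4.6293)]  |A|=268.6698
7. ⊥bis P0·P6 via (21.63,21.99): [(23.7072, 16.9994) (16.041, 8.3597) (17.1727, 0) (40, 0) (40, 4.6293)]  |A|=268.6698
8. ⊥bis P0·P7 via (25.955,24.41): [(23.7072, 16.9994) (16.041, 8.3597) (17.1727, 0) (40, 0) (40, 4.6293)]  |A|=268.6698
9. ⊥bis P0·P8 via (26.69,3.625): [(27.4886, 14.1285) (23.7072, 16.9994) (16.041, 8.3597) (17.1727, 0) (26.4144, 0)]  |A|=143.7382
10. canonical 5-gon: [(27.4886, 14.1285) (23.7072, 16.9994) (16.041, 8.3597) (17.1727, 0) (26.4144, 0)]
11. shoelace: 143.7382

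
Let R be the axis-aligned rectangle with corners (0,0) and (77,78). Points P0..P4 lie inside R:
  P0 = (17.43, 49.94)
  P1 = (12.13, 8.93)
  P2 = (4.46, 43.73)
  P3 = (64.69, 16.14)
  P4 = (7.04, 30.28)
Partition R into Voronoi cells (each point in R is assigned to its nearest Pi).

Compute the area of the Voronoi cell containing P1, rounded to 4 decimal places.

1. box [0,77]×[0,78]: [(0, 0) (77, 0) (77, 78) (0, 78)]
2. ⊥bis P1·P0 via (14.78,29.435): [(0, 31.3451) (0, 0) (77, 0) (77, 21.3939)]  |A|=2030.4518
3. ⊥bis P1·P2 via (8.295,26.33): [(19.5726, 28.8156) (0, 24.5018) (0, 0) (77, 0) (77, 21.3939)]  |A|=1963.4805
4. ⊥bis P1·P3 via (38.41,12.535): [(36.4764, 26.631) (19.5726, 28.8156) (0, 24.5018) (0, 0) (40.1295, 0)]  |A|=1039.0517
5. ⊥bis P1·P4 via (9.585,19.605): [(36.558, 26.0356) (0, 17.3199) (0, 0) (40.1295, 0)]  |A|=838.9875
6. canonical 4-gon: [(36.558, 26.0356) (0, 17.3199) (0, 0) (40.1295, 0)]
7. shoelace: 838.9875

Area of P1's cell: 838.9875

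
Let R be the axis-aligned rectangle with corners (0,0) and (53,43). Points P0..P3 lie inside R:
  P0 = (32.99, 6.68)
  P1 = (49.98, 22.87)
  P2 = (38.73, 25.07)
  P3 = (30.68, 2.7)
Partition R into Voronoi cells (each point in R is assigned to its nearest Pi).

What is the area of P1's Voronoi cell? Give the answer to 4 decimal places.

1. box [0,53]×[0,43]: [(0, 0) (53, 0) (53, 43) (0, 43)]
2. ⊥bis P1·P0 via (41.485,14.775): [(53, 2.691) (53, 43) (14.589, 43)]  |A|=774.154
3. ⊥bis P1·P2 via (44.355,23.97): [(42.3744, 13.8417) (53, 2.691) (53, 43) (48.0764, 43)]  |A|=285.9361
4. ⊥bis P1·P3 via (40.33,12.785): [(42.3744, 13.8417) (53, 2.691) (53, 43) (48.0764, 43)]  |A|=285.9361
5. canonical 4-gon: [(42.3744, 13.8417) (53, 2.691) (53, 43) (48.0764, 43)]
6. shoelace: 285.9361

Area of P1's cell: 285.9361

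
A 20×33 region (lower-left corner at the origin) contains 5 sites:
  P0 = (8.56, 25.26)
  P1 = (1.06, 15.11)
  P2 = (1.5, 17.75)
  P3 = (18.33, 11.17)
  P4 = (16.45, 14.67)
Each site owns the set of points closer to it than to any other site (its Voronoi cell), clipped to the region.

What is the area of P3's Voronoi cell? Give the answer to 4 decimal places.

1. box [0,20]×[0,33]: [(0, 0) (20, 0) (20, 33) (0, 33)]
2. ⊥bis P3·P0 via (13.445,18.215): [(0, 8.8922) (0, 0) (20, 0) (20, 22.7602)]  |A|=316.5248
3. ⊥bis P3·P1 via (9.695,13.14): [(10.3657, 16.0798) (6.6972, 0) (20, 0) (20, 22.7602)]  |A|=216.5926
4. ⊥bis P3·P2 via (9.915,14.46): [(10.6162, 16.2535) (10.1098, 14.9584) (6.6972, 0) (20, 0) (20, 22.7602)]  |A|=216.4744
5. ⊥bis P3·P4 via (17.39,12.92): [(8.5631, 8.1787) (6.6972, 0) (20, 0) (20, 14.3219)]  |A|=136.2989
6. canonical 4-gon: [(8.5631, 8.1787) (6.6972, 0) (20, 0) (20, 14.3219)]
7. shoelace: 136.2989

Area of P3's cell: 136.2989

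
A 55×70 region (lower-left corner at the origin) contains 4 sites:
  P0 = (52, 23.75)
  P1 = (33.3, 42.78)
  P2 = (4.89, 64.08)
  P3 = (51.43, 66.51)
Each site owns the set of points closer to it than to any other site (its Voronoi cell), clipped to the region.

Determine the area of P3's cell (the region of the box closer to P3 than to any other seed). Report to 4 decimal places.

Area of P3's cell: 396.5864

1. box [0,55]×[0,70]: [(0, 0) (55, 0) (55, 70) (0, 70)]
2. ⊥bis P3·P0 via (51.715,45.13): [(0, 44.4406) (55, 45.1738) (55, 70) (0, 70)]  |A|=1385.6035
3. ⊥bis P3·P1 via (42.365,54.645): [(54.7658, 45.1707) (55, 45.1738) (55, 70) (22.2671, 70)]  |A|=409.2751
4. ⊥bis P3·P2 via (28.16,65.295): [(28.149, 65.5062) (54.7658, 45.1707) (55, 45.1738) (55, 70) (27.9143, 70)]  |A|=396.5864
5. canonical 5-gon: [(28.149, 65.5062) (54.7658, 45.1707) (55, 45.1738) (55, 70) (27.9143, 70)]
6. shoelace: 396.5864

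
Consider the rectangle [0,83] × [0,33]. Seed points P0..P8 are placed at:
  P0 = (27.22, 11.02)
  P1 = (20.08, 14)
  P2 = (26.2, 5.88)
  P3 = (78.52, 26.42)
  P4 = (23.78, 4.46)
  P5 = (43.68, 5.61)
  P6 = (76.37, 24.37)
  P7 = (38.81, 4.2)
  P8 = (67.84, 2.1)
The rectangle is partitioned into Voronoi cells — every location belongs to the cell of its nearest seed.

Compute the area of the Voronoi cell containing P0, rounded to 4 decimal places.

1. box [0,83]×[0,33]: [(0, 0) (83, 0) (83, 33) (0, 33)]
2. ⊥bis P0·P1 via (23.65,12.51): [(18.4287, 0) (83, 0) (83, 33) (32.2018, 33)]  |A|=1903.5953
3. ⊥bis P0·P2 via (26.71,8.45): [(22.3192, 9.3213) (69.2914, 0) (83, 0) (83, 33) (32.2018, 33)]  |A|=1666.5415
4. ⊥bis P0·P3 via (52.87,18.72): [(22.3192, 9.3213) (57.8054, 2.2793) (48.5832, 33) (32.2018, 33)]  |A|=706.554
5. ⊥bis P0·P4 via (25.5,7.74): [(22.3488, 9.3924) (22.5851, 9.2686) (57.8054, 2.2793) (48.5832, 33) (32.2018, 33)]  |A|=706.5438
6. ⊥bis P0·P5 via (35.45,8.315): [(22.3488, 9.3924) (22.5851, 9.2686) (34.9565, 6.8135) (43.5634, 33) (32.2018, 33)]  |A|=310.7583
7. ⊥bis P0·P6 via (51.795,17.695): [(22.3488, 9.3924) (22.5851, 9.2686) (34.9565, 6.8135) (43.5634, 33) (32.2018, 33)]  |A|=310.7583
8. ⊥bis P0·P7 via (33.015,7.61): [(22.3488, 9.3924) (22.5851, 9.2686) (32.7983, 7.2418) (38.0061, 16.0919) (43.5634, 33) (32.2018, 33)]  |A|=300.0932
9. ⊥bis P0·P8 via (47.53,6.56): [(22.3488, 9.3924) (22.5851, 9.2686) (32.7983, 7.2418) (38.0061, 16.0919) (43.5634, 33) (32.2018, 33)]  |A|=300.0932
10. canonical 6-gon: [(22.3488, 9.3924) (22.5851, 9.2686) (32.7983, 7.2418) (38.0061, 16.0919) (43.5634, 33) (32.2018, 33)]
11. shoelace: 300.0932

Area of P0's cell: 300.0932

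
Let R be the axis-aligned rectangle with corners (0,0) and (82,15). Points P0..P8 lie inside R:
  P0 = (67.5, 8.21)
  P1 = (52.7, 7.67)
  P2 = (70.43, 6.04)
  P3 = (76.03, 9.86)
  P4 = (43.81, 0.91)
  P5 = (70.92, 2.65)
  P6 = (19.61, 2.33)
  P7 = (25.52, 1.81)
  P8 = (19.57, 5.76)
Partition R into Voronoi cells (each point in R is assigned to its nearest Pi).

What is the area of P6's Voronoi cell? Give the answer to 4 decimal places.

Area of P6's cell: 89.0787

1. box [0,82]×[0,15]: [(0, 0) (82, 0) (82, 15) (0, 15)]
2. ⊥bis P6·P0 via (43.555,5.27): [(0, 0) (44.2021, 0) (42.3603, 15) (0, 15)]  |A|=649.218
3. ⊥bis P6·P1 via (36.155,5): [(0, 0) (36.9619, 0) (34.5412, 15) (0, 15)]  |A|=536.2733
4. ⊥bis P6·P2 via (45.02,4.185): [(0, 0) (36.9619, 0) (34.5412, 15) (0, 15)]  |A|=536.2733
5. ⊥bis P6·P3 via (47.82,6.095): [(0, 0) (36.9619, 0) (34.5412, 15) (0, 15)]  |A|=536.2733
6. ⊥bis P6·P4 via (31.71,1.62): [(0, 0) (31.6149, 0) (32.4951, 15) (0, 15)]  |A|=480.8254
7. ⊥bis P6·P5 via (45.265,2.49): [(0, 0) (31.6149, 0) (32.4951, 15) (0, 15)]  |A|=480.8254
8. ⊥bis P6·P7 via (22.565,2.07): [(0, 0) (22.3829, 0) (23.7027, 15) (0, 15)]  |A|=345.6415
9. ⊥bis P6·P8 via (19.59,4.045): [(0, 3.8165) (0, 0) (22.3829, 0) (22.742, 4.0818)]  |A|=89.0787
10. canonical 4-gon: [(0, 3.8165) (0, 0) (22.3829, 0) (22.742, 4.0818)]
11. shoelace: 89.0787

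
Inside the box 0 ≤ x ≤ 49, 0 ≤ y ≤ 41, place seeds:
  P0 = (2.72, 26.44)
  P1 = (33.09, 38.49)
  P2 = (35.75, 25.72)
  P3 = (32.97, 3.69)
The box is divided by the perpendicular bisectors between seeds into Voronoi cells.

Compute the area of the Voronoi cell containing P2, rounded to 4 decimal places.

Area of P2's cell: 516.0090

1. box [0,49]×[0,41]: [(0, 0) (49, 0) (49, 41) (0, 41)]
2. ⊥bis P2·P0 via (19.235,26.08): [(18.6665, 0) (49, 0) (49, 41) (19.5602, 41)]  |A|=1225.352
3. ⊥bis P2·P1 via (34.42,32.105): [(19.2977, 28.955) (18.6665, 0) (49, 0) (49, 35.142)]  |A|=961.0534
4. ⊥bis P2·P3 via (34.36,14.705): [(19.2977, 28.955) (19.0292, 16.6396) (49, 12.8576) (49, 35.142)]  |A|=516.009
5. canonical 4-gon: [(19.2977, 28.955) (19.0292, 16.6396) (49, 12.8576) (49, 35.142)]
6. shoelace: 516.009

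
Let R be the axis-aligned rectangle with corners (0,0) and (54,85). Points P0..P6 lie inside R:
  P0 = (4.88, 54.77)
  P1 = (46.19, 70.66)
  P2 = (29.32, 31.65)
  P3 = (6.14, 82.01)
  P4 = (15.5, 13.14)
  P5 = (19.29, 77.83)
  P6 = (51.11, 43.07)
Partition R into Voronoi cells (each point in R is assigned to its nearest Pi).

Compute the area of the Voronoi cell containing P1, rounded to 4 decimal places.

1. box [0,54]×[0,85]: [(0, 0) (54, 0) (54, 85) (0, 85)]
2. ⊥bis P1·P0 via (25.535,62.715): [(49.6585, 0) (54, 0) (54, 85) (16.963, 85)]  |A|=1758.586
3. ⊥bis P1·P2 via (37.755,51.155): [(28.4305, 55.1874) (54, 44.1298) (54, 85) (16.963, 85)]  |A|=1074.5994
4. ⊥bis P1·P3 via (26.165,76.335): [(23.6753, 67.5498) (28.4305, 55.1874) (54, 44.1298) (54, 85) (28.6206, 85)]  |A|=972.8854
5. ⊥bis P1·P4 via (30.845,41.9): [(23.6753, 67.5498) (28.4305, 55.1874) (54, 44.1298) (54, 85) (28.6206, 85)]  |A|=972.8854
6. ⊥bis P1·P5 via (32.74,74.245): [(27.9756, 56.3701) (28.4305, 55.1874) (54, 44.1298) (54, 85) (35.6067, 85)]  |A|=807.7166
7. ⊥bis P1·P6 via (48.65,56.865): [(27.9756, 56.3701) (28.4305, 55.1874) (31.5872, 53.8223) (54, 57.819) (54, 85) (35.6067, 85)]  |A|=654.3096
8. canonical 6-gon: [(27.9756, 56.3701) (28.4305, 55.1874) (31.5872, 53.8223) (54, 57.819) (54, 85) (35.6067, 85)]
9. shoelace: 654.3096

Area of P1's cell: 654.3096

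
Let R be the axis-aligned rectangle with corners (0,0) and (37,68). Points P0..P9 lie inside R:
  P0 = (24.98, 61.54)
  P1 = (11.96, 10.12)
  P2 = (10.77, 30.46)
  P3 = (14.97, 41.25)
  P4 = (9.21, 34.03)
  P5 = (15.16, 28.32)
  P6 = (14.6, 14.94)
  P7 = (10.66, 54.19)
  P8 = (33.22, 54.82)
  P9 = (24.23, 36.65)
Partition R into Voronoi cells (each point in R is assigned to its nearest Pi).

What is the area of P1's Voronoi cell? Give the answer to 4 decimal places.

1. box [0,37]×[0,68]: [(0, 0) (37, 0) (37, 68) (0, 68)]
2. ⊥bis P1·P0 via (18.47,35.83): [(0, 40.5068) (0, 0) (37, 0) (37, 31.138)]  |A|=1325.4289
3. ⊥bis P1·P2 via (11.365,20.29): [(0, 19.6251) (0, 0) (37, 0) (37, 21.7898)]  |A|=766.1751
4. ⊥bis P1·P3 via (13.465,25.685): [(0, 19.6251) (0, 0) (37, 0) (37, 21.7898)]  |A|=766.1751
5. ⊥bis P1·P4 via (10.585,22.075): [(0, 19.6251) (0, 0) (37, 0) (37, 21.7898)]  |A|=766.1751
6. ⊥bis P1·P5 via (13.56,19.22): [(8.4458, 20.1192) (0, 19.6251) (0, 0) (37, 0) (37, 15.0987)]  |A|=670.6454
7. ⊥bis P1·P6 via (13.28,12.53): [(0.2946, 19.6423) (0, 19.6251) (0, 0) (36.1567, 0)]  |A|=357.9922
8. ⊥bis P1·P7 via (11.31,32.155): [(0.2946, 19.6423) (0, 19.6251) (0, 0) (36.1567, 0)]  |A|=357.9922
9. ⊥bis P1·P8 via (22.59,32.47): [(0.2946, 19.6423) (0, 19.6251) (0, 0) (36.1567, 0)]  |A|=357.9922
10. ⊥bis P1·P9 via (18.095,23.385): [(0.2946, 19.6423) (0, 19.6251) (0, 0) (36.1567, 0)]  |A|=357.9922
11. canonical 4-gon: [(0.2946, 19.6423) (0, 19.6251) (0, 0) (36.1567, 0)]
12. shoelace: 357.9922

Area of P1's cell: 357.9922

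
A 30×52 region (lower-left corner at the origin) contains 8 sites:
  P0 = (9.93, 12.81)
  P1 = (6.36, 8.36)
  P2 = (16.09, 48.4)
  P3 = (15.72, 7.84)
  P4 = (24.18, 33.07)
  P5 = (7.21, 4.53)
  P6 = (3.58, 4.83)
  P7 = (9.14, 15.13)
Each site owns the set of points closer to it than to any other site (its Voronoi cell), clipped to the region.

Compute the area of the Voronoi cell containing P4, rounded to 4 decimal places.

Area of P4's cell: 381.9087

1. box [0,30]×[0,52]: [(0, 0) (30, 0) (30, 52) (0, 52)]
2. ⊥bis P4·P0 via (17.055,22.94): [(0, 34.9357) (30, 13.8351) (30, 52) (0, 52)]  |A|=828.4381
3. ⊥bis P4·P1 via (15.27,20.715): [(0, 34.9357) (30, 13.8351) (30, 52) (0, 52)]  |A|=828.4381
4. ⊥bis P4·P2 via (20.135,40.735): [(3.9205, 32.1782) (30, 13.8351) (30, 45.941)]  |A|=418.6534
5. ⊥bis P4·P3 via (19.95,20.455): [(3.9205, 32.1782) (21.1694, 20.0461) (30, 17.0851) (30, 45.941)]  |A|=404.3035
6. ⊥bis P4·P5 via (15.695,18.8): [(3.9205, 32.1782) (21.1694, 20.0461) (30, 17.0851) (30, 45.941)]  |A|=404.3035
7. ⊥bis P4·P6 via (13.88,18.95): [(3.9205, 32.1782) (21.1694, 20.0461) (30, 17.0851) (30, 45.941)]  |A|=404.3035
8. ⊥bis P4·P7 via (16.66,24.1): [(5.8252, 33.1834) (21.713, 19.8639) (30, 17.0851) (30, 45.941)]  |A|=381.9087
9. canonical 4-gon: [(5.8252, 33.1834) (21.713, 19.8639) (30, 17.0851) (30, 45.941)]
10. shoelace: 381.9087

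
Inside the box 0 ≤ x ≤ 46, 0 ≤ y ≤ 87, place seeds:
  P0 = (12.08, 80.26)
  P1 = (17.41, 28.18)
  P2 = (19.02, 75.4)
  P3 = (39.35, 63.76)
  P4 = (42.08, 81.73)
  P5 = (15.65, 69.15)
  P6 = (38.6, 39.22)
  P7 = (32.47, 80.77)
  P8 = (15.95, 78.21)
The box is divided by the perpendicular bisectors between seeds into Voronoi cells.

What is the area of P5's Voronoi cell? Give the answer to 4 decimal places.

1. box [0,46]×[0,87]: [(0, 0) (46, 0) (46, 87) (0, 87)]
2. ⊥bis P5·P0 via (13.865,74.705): [(0, 70.2497) (0, 0) (46, 0) (46, 85.031)]  |A|=3571.457
3. ⊥bis P5·P1 via (16.53,48.665): [(0, 70.2497) (0, 47.9549) (46, 49.931) (46, 85.031)]  |A|=1320.0817
4. ⊥bis P5·P2 via (17.335,72.275): [(13.2154, 74.4963) (0, 70.2497) (0, 47.9549) (46, 49.931) (46, 56.8188)]  |A|=857.6197
5. ⊥bis P5·P3 via (27.5,66.455): [(27.5687, 66.757) (13.2154, 74.4963) (0, 70.2497) (0, 47.9549) (23.5224, 48.9654)]  |A|=596.1408
6. ⊥bis P5·P4 via (28.865,75.44): [(27.5687, 66.757) (13.2154, 74.4963) (0, 70.2497) (0, 47.9549) (23.5224, 48.9654)]  |A|=596.1408
7. ⊥bis P5·P6 via (27.125,54.185): [(24.1993, 51.9416) (27.5687, 66.757) (13.2154, 74.4963) (0, 70.2497) (0, 47.9549) (20.1277, 48.8196)]  |A|=591.1385
8. ⊥bis P5·P7 via (24.06,74.96): [(24.1993, 51.9416) (27.5687, 66.757) (13.2154, 74.4963) (0, 70.2497) (0, 47.9549) (20.1277, 48.8196)]  |A|=591.1385
9. ⊥bis P5·P8 via (15.8,73.68): [(24.1993, 51.9416) (27.5687, 66.757) (14.6592, 73.7178) (11.1539, 73.8338) (0, 70.2497) (0, 47.9549) (20.1277, 48.8196)]  |A|=589.8578
10. canonical 7-gon: [(24.1993, 51.9416) (27.5687, 66.757) (14.6592, 73.7178) (11.1539, 73.8338) (0, 70.2497) (0, 47.9549) (20.1277, 48.8196)]
11. shoelace: 589.8578

Area of P5's cell: 589.8578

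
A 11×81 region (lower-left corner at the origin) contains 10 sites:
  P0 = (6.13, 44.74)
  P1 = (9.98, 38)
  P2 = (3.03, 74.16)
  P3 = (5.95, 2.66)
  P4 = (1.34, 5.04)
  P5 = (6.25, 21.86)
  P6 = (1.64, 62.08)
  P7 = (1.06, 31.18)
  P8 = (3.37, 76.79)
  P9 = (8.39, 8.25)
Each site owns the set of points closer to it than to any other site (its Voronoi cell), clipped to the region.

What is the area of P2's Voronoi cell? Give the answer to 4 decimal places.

Area of P2's cell: 81.6403

1. box [0,11]×[0,81]: [(0, 0) (11, 0) (11, 81) (0, 81)]
2. ⊥bis P2·P0 via (4.58,59.45): [(0, 58.9674) (11, 60.1265) (11, 81) (0, 81)]  |A|=235.9837
3. ⊥bis P2·P1 via (6.505,56.08): [(0, 58.9674) (11, 60.1265) (11, 81) (0, 81)]  |A|=235.9837
4. ⊥bis P2·P3 via (4.49,38.41): [(0, 58.9674) (11, 60.1265) (11, 81) (0, 81)]  |A|=235.9837
5. ⊥bis P2·P4 via (2.185,39.6): [(0, 58.9674) (11, 60.1265) (11, 81) (0, 81)]  |A|=235.9837
6. ⊥bis P2·P5 via (4.64,48.01): [(0, 58.9674) (11, 60.1265) (11, 81) (0, 81)]  |A|=235.9837
7. ⊥bis P2·P6 via (2.335,68.12): [(0, 68.3887) (11, 67.123) (11, 81) (0, 81)]  |A|=145.686
8. ⊥bis P2·P7 via (2.045,52.67): [(0, 68.3887) (11, 67.123) (11, 81) (0, 81)]  |A|=145.686
9. ⊥bis P2·P8 via (3.2,75.475): [(0, 75.8887) (0, 68.3887) (11, 67.123) (11, 74.4666)]  |A|=81.6403
10. ⊥bis P2·P9 via (5.71,41.205): [(0, 75.8887) (0, 68.3887) (11, 67.123) (11, 74.4666)]  |A|=81.6403
11. canonical 4-gon: [(0, 75.8887) (0, 68.3887) (11, 67.123) (11, 74.4666)]
12. shoelace: 81.6403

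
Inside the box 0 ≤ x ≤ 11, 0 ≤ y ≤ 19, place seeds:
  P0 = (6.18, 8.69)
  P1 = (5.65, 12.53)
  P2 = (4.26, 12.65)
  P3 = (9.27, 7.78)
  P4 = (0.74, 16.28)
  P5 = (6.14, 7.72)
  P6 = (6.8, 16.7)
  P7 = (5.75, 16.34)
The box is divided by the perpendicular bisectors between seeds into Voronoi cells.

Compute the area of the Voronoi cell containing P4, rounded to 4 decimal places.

Area of P4's cell: 17.4414

1. box [0,11]×[0,19]: [(0, 0) (11, 0) (11, 19) (0, 19)]
2. ⊥bis P4·P0 via (3.46,12.485): [(0, 10.0051) (11, 17.8892) (11, 19) (0, 19)]  |A|=55.5815
3. ⊥bis P4·P1 via (3.195,14.405): [(0, 10.2217) (6.7044, 19) (0, 19)]  |A|=29.4268
4. ⊥bis P4·P2 via (2.5,14.465): [(0, 12.0408) (5.356, 17.2344) (6.7044, 19) (0, 19)]  |A|=24.5553
5. ⊥bis P4·P3 via (5.005,12.03): [(0, 12.0408) (5.356, 17.2344) (6.7044, 19) (0, 19)]  |A|=24.5553
6. ⊥bis P4·P5 via (3.44,12): [(0, 12.0408) (5.356, 17.2344) (6.7044, 19) (0, 19)]  |A|=24.5553
7. ⊥bis P4·P6 via (3.77,16.49): [(0, 12.0408) (3.8215, 15.7465) (3.596, 19) (0, 19)]  |A|=19.1474
8. ⊥bis P4·P7 via (3.245,16.31): [(0, 12.0408) (3.2583, 15.2003) (3.2128, 19) (0, 19)]  |A|=17.4414
9. canonical 4-gon: [(0, 12.0408) (3.2583, 15.2003) (3.2128, 19) (0, 19)]
10. shoelace: 17.4414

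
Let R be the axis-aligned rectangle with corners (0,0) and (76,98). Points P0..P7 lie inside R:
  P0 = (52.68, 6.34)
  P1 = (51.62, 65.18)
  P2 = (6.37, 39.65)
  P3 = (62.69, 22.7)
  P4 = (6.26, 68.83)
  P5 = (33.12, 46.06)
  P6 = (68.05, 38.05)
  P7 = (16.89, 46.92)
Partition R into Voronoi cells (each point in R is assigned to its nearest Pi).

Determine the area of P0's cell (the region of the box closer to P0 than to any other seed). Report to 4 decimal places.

Area of P0's cell: 931.9035

1. box [0,76]×[0,98]: [(0, 0) (76, 0) (76, 98) (0, 98)]
2. ⊥bis P0·P1 via (52.15,35.76): [(0, 34.8205) (0, 0) (76, 0) (76, 36.1897)]  |A|=2698.3867
3. ⊥bis P0·P2 via (29.525,22.995): [(38.5302, 35.5146) (12.9851, 0) (76, 0) (76, 36.1897)]  |A|=1796.9862
4. ⊥bis P0·P3 via (57.685,14.52): [(33.8978, 29.0744) (12.9851, 0) (76, 0) (76, 3.3138)]  |A|=985.8196
5. ⊥bis P0·P4 via (29.47,37.585): [(33.8978, 29.0744) (12.9851, 0) (76, 0) (76, 3.3138)]  |A|=985.8196
6. ⊥bis P0·P5 via (42.9,26.2): [(40.5151, 25.0256) (25.7587, 17.7588) (12.9851, 0) (76, 0) (76, 3.3138)]  |A|=931.9035
7. ⊥bis P0·P6 via (60.365,22.195): [(40.5151, 25.0256) (25.7587, 17.7588) (12.9851, 0) (76, 0) (76, 3.3138)]  |A|=931.9035
8. ⊥bis P0·P7 via (34.785,26.63): [(40.5151, 25.0256) (25.7587, 17.7588) (12.9851, 0) (76, 0) (76, 3.3138)]  |A|=931.9035
9. canonical 5-gon: [(40.5151, 25.0256) (25.7587, 17.7588) (12.9851, 0) (76, 0) (76, 3.3138)]
10. shoelace: 931.9035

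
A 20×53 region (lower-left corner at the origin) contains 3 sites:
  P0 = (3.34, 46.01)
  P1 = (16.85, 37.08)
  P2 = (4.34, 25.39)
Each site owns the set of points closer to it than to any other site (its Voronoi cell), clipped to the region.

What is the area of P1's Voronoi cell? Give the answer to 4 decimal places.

Area of P1's cell: 237.9068

1. box [0,20]×[0,53]: [(0, 0) (20, 0) (20, 53) (0, 53)]
2. ⊥bis P1·P0 via (10.095,41.545): [(0, 26.2725) (0, 0) (20, 0) (20, 53) (17.6667, 53)]  |A|=823.9071
3. ⊥bis P1·P2 via (10.595,31.235): [(6.3107, 35.8198) (20, 21.1703) (20, 53) (17.6667, 53)]  |A|=237.9068
4. canonical 4-gon: [(6.3107, 35.8198) (20, 21.1703) (20, 53) (17.6667, 53)]
5. shoelace: 237.9068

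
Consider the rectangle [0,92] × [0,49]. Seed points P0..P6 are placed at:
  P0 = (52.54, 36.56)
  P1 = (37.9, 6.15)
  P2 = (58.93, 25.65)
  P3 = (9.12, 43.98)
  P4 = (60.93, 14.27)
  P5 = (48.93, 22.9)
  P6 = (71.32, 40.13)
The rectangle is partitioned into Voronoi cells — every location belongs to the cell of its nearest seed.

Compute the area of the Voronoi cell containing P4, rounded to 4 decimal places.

1. box [0,92]×[0,49]: [(0, 0) (92, 0) (92, 49) (0, 49)]
2. ⊥bis P4·P0 via (56.735,25.415): [(0, 4.0598) (0, 0) (92, 0) (92, 38.6888)]  |A|=1966.4379
3. ⊥bis P4·P1 via (49.415,10.21): [(45.5397, 21.2011) (53.0149, 0) (92, 0) (92, 38.6888)]  |A|=1312.0098
4. ⊥bis P4·P2 via (59.93,19.96): [(46.7914, 17.6509) (53.0149, 0) (92, 0) (92, 25.5962)]  |A|=922.6457
5. ⊥bis P4·P3 via (35.025,29.125): [(46.7914, 17.6509) (53.0149, 0) (92, 0) (92, 25.5962)]  |A|=922.6457
6. ⊥bis P4·P5 via (54.93,18.585): [(55.3385, 19.1531) (49.2479, 10.684) (53.0149, 0) (92, 0) (92, 25.5962)]  |A|=891.0273
7. ⊥bis P4·P6 via (66.125,27.2): [(76.776, 22.9206) (55.3385, 19.1531) (49.2479, 10.684) (53.0149, 0) (92, 0) (92, 16.804)]  |A|=824.101
8. canonical 6-gon: [(76.776, 22.9206) (55.3385, 19.1531) (49.2479, 10.684) (53.0149, 0) (92, 0) (92, 16.804)]
9. shoelace: 824.101

Area of P4's cell: 824.1010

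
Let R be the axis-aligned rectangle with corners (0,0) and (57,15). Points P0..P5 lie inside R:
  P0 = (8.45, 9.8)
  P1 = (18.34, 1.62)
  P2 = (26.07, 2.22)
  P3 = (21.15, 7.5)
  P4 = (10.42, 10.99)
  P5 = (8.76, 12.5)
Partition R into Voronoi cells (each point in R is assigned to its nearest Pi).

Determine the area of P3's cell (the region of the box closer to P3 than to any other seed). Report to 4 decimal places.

Area of P3's cell: 130.7632

1. box [0,57]×[0,15]: [(0, 0) (57, 0) (57, 15) (0, 15)]
2. ⊥bis P3·P0 via (14.8,8.65): [(13.2335, 0) (57, 0) (57, 15) (15.95, 15)]  |A|=636.124
3. ⊥bis P3·P1 via (19.745,4.56): [(14.5122, 7.0607) (29.2869, 0) (57, 0) (57, 15) (15.95, 15)]  |A|=579.4495
4. ⊥bis P3·P2 via (23.61,4.86): [(14.5122, 7.0607) (22.087, 3.4408) (34.492, 15) (15.95, 15)]  |A|=139.8366
5. ⊥bis P3·P4 via (15.785,9.245): [(14.9989, 6.8281) (22.087, 3.4408) (34.492, 15) (17.6568, 15)]  |A|=130.7632
6. ⊥bis P3·P5 via (14.955,10): [(14.9989, 6.8281) (22.087, 3.4408) (34.492, 15) (17.6568, 15)]  |A|=130.7632
7. canonical 4-gon: [(14.9989, 6.8281) (22.087, 3.4408) (34.492, 15) (17.6568, 15)]
8. shoelace: 130.7632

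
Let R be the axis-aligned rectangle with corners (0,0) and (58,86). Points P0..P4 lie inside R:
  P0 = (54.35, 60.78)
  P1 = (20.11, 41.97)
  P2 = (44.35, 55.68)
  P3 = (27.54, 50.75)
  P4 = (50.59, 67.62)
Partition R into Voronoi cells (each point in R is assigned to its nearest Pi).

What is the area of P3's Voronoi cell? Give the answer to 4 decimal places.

1. box [0,58]×[0,86]: [(0, 0) (58, 0) (58, 86) (0, 86)]
2. ⊥bis P3·P0 via (40.945,55.765): [(0, 0) (58, 0) (58, 10.1773) (29.6337, 86) (0, 86)]  |A|=3912.5938
3. ⊥bis P3·P1 via (23.825,46.36): [(0, 66.5217) (54.0244, 20.804) (29.6337, 86) (0, 86)]  |A|=1492.1494
4. ⊥bis P3·P2 via (35.945,53.215): [(0, 66.5217) (42.62, 30.4549) (26.3299, 86) (0, 86)]  |A|=1146.3317
5. ⊥bis P3·P4 via (39.065,59.185): [(0, 66.5217) (42.62, 30.4549) (30.9372, 70.2903) (19.4394, 86) (0, 86)]  |A|=1092.2081
6. canonical 5-gon: [(0, 66.5217) (42.62, 30.4549) (30.9372, 70.2903) (19.4394, 86) (0, 86)]
7. shoelace: 1092.2081

Area of P3's cell: 1092.2081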